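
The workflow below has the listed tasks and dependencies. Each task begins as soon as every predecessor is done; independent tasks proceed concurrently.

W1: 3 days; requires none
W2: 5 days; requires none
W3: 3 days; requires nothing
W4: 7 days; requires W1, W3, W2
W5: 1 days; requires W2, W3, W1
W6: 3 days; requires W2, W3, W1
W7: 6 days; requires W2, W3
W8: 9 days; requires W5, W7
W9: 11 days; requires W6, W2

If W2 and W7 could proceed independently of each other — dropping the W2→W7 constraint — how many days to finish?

19

Before: longest chain W2→W7→W8 = 5+6+9 = 20, finish 20.
Without W2→W7, W7's earliest start moves from 5 to 3.
After: W2→W6→W9 = 5+3+11 = 19 → 19 days.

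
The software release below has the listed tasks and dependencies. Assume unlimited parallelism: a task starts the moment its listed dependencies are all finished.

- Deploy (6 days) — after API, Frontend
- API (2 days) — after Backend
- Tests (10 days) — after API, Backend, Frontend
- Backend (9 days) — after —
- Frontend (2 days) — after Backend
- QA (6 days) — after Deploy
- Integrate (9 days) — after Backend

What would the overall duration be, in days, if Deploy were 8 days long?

25

Baseline: Backend→Frontend→Deploy→QA = 9+2+6+6 = 23 → 23 days.
Since Deploy is critical, the +2 change carries straight to that chain (now 25 days).
That remains the longest chain; total 25 days.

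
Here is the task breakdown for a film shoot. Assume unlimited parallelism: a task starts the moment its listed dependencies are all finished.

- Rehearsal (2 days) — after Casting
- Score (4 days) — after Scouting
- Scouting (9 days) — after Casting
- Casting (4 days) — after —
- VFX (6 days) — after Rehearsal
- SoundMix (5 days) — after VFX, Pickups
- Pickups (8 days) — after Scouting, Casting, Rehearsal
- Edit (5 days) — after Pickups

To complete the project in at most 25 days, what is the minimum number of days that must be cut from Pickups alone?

Current finish: 26 days; target: 25.
Pickups is on every critical path, so each day cut from Pickups cuts the finish by one (this holds down to a finish of 19).
Need 26 − 25 = 1 day off Pickups → Pickups becomes 7 days, finish becomes 25.

1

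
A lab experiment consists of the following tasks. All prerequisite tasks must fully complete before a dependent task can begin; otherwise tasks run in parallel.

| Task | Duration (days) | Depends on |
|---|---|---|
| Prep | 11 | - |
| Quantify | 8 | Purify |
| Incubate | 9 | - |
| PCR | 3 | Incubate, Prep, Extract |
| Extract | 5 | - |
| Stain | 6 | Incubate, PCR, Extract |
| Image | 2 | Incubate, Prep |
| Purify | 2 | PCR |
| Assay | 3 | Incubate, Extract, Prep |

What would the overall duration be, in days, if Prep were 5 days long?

22

Baseline: Prep→PCR→Purify→Quantify = 11+3+2+8 = 24 → 24 days.
Prep lies on that path, so at 5 days the path becomes 18 days.
The binding chain switches to Incubate→PCR→Purify→Quantify = 9+3+2+8 = 22; finish 22 days.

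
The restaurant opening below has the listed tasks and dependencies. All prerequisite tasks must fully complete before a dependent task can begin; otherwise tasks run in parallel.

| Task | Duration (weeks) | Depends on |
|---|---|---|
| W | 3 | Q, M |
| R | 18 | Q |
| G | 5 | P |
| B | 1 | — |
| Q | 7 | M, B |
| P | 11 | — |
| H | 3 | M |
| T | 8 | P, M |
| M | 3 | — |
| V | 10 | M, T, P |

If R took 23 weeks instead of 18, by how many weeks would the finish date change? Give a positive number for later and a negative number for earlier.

4

As given, the longest chain is P→T→V = 11+8+10 = 29, so the finish is 29 weeks.
R is off the critical path — its longest chain is 28 weeks, giving 1 of slack.
New critical path: M→Q→R = 3+7+23 = 33 ⇒ 33 weeks.
Change in finish: 33 − 29 = +4 weeks.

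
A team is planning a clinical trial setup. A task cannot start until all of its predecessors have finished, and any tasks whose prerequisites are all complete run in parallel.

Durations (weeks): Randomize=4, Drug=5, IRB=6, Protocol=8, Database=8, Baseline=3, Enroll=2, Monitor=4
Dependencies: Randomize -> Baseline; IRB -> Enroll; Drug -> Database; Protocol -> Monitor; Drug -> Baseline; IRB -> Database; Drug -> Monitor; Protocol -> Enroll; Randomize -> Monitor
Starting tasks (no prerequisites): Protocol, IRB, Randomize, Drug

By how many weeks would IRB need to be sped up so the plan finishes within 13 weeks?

Current finish: 14 weeks; target: 13.
IRB is on every critical path, so each week cut from IRB cuts the finish by one (this holds down to a finish of 13).
Need 14 − 13 = 1 week off IRB → IRB becomes 5 weeks, finish becomes 13.

1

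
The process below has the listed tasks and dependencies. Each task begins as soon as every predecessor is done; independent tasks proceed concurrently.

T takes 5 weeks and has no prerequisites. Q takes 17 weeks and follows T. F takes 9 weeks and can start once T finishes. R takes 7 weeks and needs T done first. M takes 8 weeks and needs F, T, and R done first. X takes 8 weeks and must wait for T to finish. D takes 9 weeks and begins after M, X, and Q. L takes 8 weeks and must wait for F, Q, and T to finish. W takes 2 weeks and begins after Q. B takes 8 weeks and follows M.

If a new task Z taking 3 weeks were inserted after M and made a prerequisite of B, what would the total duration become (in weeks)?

33

Originally the process takes 31 weeks.
With Z inserted, B now waits for max(M, Z).
New critical path: T→F→M→Z→B = 5+9+8+3+8 = 33 ⇒ 33 weeks.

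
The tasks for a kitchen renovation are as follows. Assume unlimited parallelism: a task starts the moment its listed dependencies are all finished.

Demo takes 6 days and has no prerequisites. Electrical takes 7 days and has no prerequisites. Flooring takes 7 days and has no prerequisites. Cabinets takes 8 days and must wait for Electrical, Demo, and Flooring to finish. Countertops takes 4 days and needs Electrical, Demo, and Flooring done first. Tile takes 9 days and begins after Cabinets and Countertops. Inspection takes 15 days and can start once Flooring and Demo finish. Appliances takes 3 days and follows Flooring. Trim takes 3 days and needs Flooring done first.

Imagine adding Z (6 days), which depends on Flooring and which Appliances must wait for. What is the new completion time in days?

Originally the project takes 24 days.
With Z inserted, Appliances now waits for max(Flooring, Z).
New critical path: Electrical→Cabinets→Tile = 7+8+9 = 24 ⇒ 24 days.

24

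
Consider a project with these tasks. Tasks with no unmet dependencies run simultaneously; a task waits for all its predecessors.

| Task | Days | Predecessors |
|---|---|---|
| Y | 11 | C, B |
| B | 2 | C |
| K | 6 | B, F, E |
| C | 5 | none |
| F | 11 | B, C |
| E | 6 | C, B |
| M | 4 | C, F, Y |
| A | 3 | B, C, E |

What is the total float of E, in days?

Critical path: C→B→F→K = 5+2+11+6 = 24, so the finish is 24 days.
E finishes as early as 13 and must finish by 18.
Slack of E = 12 − 7 = 5 days.

5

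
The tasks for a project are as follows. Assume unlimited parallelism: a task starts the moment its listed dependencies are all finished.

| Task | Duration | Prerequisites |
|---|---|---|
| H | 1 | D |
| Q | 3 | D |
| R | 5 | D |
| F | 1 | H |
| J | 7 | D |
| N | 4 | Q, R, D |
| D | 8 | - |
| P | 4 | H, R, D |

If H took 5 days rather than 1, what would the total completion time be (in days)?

17

The binding path is D→R→P = 8+5+4 = 17; finish at 17 days.
H is off the critical path — its longest chain is 13 days, giving 4 of slack.
That remains the longest chain; total 17 days.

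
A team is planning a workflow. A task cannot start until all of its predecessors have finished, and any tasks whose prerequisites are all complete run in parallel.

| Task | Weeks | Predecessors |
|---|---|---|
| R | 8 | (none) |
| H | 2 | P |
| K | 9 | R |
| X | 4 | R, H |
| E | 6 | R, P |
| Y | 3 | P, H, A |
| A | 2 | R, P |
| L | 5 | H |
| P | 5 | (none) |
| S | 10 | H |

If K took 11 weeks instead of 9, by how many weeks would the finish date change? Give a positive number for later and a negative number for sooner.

Critical path before the change: R→K = 8+9 = 17 giving 17 weeks.
K is on the critical path; changing it to 11 makes that path 19 weeks.
The critical path is still R→K; finish is now 19 weeks.
Change in finish: 19 − 17 = +2 weeks.

2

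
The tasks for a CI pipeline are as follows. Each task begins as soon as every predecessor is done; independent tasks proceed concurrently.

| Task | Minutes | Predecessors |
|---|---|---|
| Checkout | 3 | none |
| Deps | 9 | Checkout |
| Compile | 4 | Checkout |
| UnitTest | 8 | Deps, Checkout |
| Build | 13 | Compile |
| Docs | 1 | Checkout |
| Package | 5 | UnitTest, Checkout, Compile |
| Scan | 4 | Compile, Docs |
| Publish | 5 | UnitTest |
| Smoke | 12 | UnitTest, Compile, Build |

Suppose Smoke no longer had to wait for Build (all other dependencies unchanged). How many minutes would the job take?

32

Original critical path: Checkout→Deps→UnitTest→Smoke = 3+9+8+12 = 32 ⇒ 32 minutes.
Dropping Build→Smoke doesn't change Smoke's earliest start (20); another predecessor still binds.
New critical path: Checkout→Deps→UnitTest→Smoke = 3+9+8+12 = 32 ⇒ 32 minutes.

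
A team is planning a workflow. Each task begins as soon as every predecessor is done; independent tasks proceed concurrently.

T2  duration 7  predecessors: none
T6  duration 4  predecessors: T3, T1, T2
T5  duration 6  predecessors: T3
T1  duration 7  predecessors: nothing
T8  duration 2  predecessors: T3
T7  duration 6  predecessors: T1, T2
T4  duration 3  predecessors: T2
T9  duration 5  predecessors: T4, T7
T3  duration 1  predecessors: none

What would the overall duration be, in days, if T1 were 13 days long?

The binding path is T1→T7→T9 = 7+6+5 = 18; finish at 18 days.
Since T1 is critical, the +6 change carries straight to that chain (now 24 days).
The critical path is still T1→T7→T9; finish is now 24 days.

24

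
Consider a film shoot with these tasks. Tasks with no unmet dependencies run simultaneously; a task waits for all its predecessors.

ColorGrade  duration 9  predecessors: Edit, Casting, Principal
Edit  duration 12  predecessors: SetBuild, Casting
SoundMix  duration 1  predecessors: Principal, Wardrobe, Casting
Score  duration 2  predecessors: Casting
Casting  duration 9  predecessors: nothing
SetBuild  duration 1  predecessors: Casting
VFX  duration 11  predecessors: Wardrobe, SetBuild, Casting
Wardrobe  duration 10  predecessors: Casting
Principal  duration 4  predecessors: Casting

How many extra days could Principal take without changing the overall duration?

Casting→SetBuild→Edit→ColorGrade = 9+1+12+9 = 31 sets the makespan at 31 days.
The longest chain containing Principal totals 22 days.
Slack of Principal = 18 − 9 = 9 days.

9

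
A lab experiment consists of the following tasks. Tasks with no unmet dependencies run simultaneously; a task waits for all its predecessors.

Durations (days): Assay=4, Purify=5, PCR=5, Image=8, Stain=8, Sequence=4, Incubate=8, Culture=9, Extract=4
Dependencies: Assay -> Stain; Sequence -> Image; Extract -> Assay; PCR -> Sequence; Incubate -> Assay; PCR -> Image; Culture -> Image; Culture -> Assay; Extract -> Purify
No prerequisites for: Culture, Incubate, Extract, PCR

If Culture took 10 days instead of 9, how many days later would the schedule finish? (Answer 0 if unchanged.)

1

As given, the longest chain is Culture→Assay→Stain = 9+4+8 = 21, so the finish is 21 days.
Culture lies on that path, so at 10 days the path becomes 22 days.
No other chain overtakes it, so the finish is 22 days.
Change in finish: 22 − 21 = +1 days.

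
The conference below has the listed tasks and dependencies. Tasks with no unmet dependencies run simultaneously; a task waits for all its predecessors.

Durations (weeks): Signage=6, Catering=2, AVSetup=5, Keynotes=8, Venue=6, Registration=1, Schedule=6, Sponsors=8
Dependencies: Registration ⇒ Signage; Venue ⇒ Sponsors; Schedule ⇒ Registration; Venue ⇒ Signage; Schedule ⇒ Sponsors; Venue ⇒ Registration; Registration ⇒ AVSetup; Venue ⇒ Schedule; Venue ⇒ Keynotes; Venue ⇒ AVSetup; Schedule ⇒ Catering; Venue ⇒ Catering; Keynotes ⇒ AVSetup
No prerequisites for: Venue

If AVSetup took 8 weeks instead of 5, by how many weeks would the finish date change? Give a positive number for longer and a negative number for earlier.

Critical path before the change: Venue→Schedule→Sponsors = 6+6+8 = 20 giving 20 weeks.
AVSetup has 1 week of float (longest path through it is 19).
New critical path: Venue→Keynotes→AVSetup = 6+8+8 = 22 ⇒ 22 weeks.
Change in finish: 22 − 20 = +2 weeks.

2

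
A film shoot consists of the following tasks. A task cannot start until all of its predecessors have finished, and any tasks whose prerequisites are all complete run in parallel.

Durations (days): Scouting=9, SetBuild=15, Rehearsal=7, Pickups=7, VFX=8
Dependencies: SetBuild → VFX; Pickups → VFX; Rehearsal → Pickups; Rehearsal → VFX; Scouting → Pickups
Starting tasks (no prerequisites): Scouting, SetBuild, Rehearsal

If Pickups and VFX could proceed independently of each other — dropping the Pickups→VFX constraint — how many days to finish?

Before: longest chain Scouting→Pickups→VFX = 9+7+8 = 24, finish 24.
Without Pickups→VFX, VFX's earliest start moves from 16 to 15.
After: SetBuild→VFX = 15+8 = 23 → 23 days.

23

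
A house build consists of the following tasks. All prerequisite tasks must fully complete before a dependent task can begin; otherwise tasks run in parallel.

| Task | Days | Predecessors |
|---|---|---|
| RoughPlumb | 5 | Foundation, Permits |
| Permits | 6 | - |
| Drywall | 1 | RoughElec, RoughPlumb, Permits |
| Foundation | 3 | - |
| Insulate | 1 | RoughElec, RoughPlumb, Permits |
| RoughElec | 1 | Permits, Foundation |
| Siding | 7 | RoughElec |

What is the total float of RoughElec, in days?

Critical path: Permits→RoughElec→Siding = 6+1+7 = 14, so the finish is 14 days.
RoughElec finishes as early as 7 and must finish by 7.
Slack of RoughElec = 6 − 6 = 0 days.

0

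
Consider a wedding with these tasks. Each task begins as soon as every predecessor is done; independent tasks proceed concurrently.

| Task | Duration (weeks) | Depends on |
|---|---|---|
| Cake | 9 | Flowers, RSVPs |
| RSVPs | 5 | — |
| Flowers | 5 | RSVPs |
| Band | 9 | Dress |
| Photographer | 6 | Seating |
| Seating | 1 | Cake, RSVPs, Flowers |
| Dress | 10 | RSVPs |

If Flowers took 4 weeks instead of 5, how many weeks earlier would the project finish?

1

Critical path before the change: RSVPs→Flowers→Cake→Seating→Photographer = 5+5+9+1+6 = 26 giving 26 weeks.
Flowers is on the critical path; changing it to 4 makes that path 25 weeks.
No other chain overtakes it, so the finish is 25 weeks.
Change in finish: 25 − 26 = -1 weeks.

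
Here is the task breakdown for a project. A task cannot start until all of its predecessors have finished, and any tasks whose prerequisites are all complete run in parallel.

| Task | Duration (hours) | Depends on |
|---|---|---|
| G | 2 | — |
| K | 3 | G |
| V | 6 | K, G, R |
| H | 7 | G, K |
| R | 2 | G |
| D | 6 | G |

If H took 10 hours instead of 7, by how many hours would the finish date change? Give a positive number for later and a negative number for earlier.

Baseline: G→K→H = 2+3+7 = 12 → 12 hours.
H lies on that path, so at 10 hours the path becomes 15 hours.
That remains the longest chain; total 15 hours.
Change in finish: 15 − 12 = +3 hours.

3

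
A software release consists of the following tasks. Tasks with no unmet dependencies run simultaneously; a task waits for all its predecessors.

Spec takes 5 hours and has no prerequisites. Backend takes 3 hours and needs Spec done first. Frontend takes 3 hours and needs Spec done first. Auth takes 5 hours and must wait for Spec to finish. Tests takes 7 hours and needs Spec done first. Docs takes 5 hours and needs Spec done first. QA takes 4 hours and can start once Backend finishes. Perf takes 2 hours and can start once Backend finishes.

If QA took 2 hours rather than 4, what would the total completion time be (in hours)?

The binding path is Spec→Backend→QA = 5+3+4 = 12; finish at 12 hours.
QA is on the critical path; changing it to 2 makes that path 10 hours.
The binding chain switches to Spec→Tests = 5+7 = 12; finish 12 hours.

12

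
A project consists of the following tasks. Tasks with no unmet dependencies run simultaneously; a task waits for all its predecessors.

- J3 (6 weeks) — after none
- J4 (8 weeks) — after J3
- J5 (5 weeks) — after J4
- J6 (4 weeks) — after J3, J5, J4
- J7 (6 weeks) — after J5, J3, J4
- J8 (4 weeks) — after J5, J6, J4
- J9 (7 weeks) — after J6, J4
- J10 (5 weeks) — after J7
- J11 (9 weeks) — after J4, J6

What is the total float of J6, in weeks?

The longest chain is J3→J4→J5→J6→J11 = 6+8+5+4+9 = 32; overall finish 32 weeks.
The longest chain containing J6 totals 32 weeks.
Slack of J6 = 19 − 19 = 0 weeks.

0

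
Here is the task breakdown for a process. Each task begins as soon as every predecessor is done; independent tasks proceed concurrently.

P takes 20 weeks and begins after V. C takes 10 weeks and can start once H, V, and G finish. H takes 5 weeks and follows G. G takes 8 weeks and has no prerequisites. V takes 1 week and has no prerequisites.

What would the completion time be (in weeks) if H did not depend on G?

21

Before: longest chain G→H→C = 8+5+10 = 23, finish 23.
Without G→H, H's earliest start moves from 8 to 0.
New critical path: V→P = 1+20 = 21 ⇒ 21 weeks.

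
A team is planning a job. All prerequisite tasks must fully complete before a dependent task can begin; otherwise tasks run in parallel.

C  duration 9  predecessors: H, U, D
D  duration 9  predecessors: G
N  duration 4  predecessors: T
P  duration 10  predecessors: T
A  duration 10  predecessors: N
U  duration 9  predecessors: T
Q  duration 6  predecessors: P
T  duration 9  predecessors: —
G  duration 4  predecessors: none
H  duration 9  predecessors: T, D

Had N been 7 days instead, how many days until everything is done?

31

Baseline: G→D→H→C = 4+9+9+9 = 31 → 31 days.
N has 8 days of float (longest path through it is 23).
No other chain overtakes it, so the finish is 31 days.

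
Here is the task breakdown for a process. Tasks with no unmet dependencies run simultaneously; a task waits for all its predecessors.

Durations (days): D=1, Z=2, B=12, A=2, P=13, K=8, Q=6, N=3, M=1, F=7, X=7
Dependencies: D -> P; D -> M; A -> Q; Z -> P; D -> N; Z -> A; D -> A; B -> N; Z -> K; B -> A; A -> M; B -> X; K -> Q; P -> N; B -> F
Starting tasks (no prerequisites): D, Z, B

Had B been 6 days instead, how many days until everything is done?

18

Critical path before the change: B→A→Q = 12+2+6 = 20 giving 20 days.
B lies on that path, so at 6 days the path becomes 14 days.
New critical path: Z→P→N = 2+13+3 = 18 ⇒ 18 days.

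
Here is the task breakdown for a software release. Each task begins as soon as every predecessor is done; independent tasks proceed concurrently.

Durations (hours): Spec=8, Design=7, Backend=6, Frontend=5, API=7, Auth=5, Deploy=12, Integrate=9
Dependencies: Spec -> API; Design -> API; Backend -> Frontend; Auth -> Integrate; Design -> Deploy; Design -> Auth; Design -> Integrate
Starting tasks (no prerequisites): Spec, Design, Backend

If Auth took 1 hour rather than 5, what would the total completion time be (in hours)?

Actual critical path: Design→Auth→Integrate = 7+5+9 = 21 ⇒ 21 hours.
Since Auth is critical, the -4 change carries straight to that chain (now 17 hours).
New critical path: Design→Deploy = 7+12 = 19 ⇒ 19 hours.

19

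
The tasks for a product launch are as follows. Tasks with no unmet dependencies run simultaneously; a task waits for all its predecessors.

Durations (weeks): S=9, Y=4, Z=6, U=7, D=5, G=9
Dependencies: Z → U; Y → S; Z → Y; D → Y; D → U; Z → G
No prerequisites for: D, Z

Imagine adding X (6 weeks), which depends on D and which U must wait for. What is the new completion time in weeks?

Originally the project takes 19 weeks.
With X inserted, U now waits for max(D, Z, X).
New critical path: Z→Y→S = 6+4+9 = 19 ⇒ 19 weeks.

19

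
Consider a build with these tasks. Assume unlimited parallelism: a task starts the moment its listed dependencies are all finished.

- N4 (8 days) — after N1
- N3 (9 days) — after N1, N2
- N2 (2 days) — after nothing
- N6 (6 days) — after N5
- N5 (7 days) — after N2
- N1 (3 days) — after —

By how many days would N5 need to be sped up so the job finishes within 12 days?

Current finish: 15 days; target: 12.
N5 is on every critical path, so each day cut from N5 cuts the finish by one (this holds down to a finish of 12).
Need 15 − 12 = 3 days off N5 → N5 becomes 4 days, finish becomes 12.

3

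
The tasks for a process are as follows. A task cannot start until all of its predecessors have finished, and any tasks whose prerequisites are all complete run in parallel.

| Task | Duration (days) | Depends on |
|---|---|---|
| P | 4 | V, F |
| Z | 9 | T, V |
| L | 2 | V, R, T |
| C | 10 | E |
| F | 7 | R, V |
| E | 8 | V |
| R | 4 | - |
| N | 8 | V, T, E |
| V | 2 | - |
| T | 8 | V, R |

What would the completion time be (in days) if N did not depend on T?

21

With the dependency in place, R→T→Z = 4+8+9 = 21 sets the finish at 21 days.
Without T→N, N's earliest start moves from 12 to 10.
After: R→T→Z = 4+8+9 = 21 → 21 days.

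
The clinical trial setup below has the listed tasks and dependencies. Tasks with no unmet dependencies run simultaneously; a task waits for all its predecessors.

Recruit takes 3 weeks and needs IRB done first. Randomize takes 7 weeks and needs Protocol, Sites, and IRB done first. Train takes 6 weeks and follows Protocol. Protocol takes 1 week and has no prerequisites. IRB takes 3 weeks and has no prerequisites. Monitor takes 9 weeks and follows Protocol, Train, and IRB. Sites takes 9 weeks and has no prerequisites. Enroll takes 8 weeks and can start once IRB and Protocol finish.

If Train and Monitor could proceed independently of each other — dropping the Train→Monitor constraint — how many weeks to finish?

Before: longest chain Protocol→Train→Monitor = 1+6+9 = 16, finish 16.
Without Train→Monitor, Monitor's earliest start moves from 7 to 3.
The longest chain is now Sites→Randomize = 9+7 = 16, so the clinical trial setup takes 16 weeks.

16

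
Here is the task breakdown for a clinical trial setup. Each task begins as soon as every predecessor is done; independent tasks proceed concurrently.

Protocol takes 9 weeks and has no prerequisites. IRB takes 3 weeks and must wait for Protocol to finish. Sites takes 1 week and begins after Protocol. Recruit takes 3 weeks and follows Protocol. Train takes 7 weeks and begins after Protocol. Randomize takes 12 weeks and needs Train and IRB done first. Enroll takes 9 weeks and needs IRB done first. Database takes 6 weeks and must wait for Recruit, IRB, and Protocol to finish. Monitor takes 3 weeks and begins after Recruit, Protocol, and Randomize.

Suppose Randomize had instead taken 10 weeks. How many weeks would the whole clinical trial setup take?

As given, the longest chain is Protocol→Train→Randomize→Monitor = 9+7+12+3 = 31, so the finish is 31 weeks.
Randomize is on the critical path; changing it to 10 makes that path 29 weeks.
No other chain overtakes it, so the finish is 29 weeks.

29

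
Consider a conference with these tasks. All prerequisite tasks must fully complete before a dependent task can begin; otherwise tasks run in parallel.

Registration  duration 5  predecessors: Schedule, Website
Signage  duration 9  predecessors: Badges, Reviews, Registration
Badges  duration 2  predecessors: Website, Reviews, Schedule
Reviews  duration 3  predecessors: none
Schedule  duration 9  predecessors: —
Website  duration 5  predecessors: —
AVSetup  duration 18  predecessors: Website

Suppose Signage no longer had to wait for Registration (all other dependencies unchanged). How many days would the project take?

Before: longest chain Schedule→Registration→Signage = 9+5+9 = 23, finish 23.
Without Registration→Signage, Signage's earliest start moves from 14 to 11.
New critical path: Website→AVSetup = 5+18 = 23 ⇒ 23 days.

23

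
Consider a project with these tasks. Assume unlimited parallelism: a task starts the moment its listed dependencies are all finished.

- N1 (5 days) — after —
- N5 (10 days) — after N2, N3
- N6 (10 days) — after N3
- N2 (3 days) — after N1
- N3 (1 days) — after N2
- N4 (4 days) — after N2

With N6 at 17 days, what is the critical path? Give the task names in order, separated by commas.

Critical path before the change: N1→N2→N3→N6 = 5+3+1+10 = 19 giving 19 days.
N6 is on the critical path; changing it to 17 makes that path 26 days.
That remains the longest chain; total 26 days.

N1, N2, N3, N6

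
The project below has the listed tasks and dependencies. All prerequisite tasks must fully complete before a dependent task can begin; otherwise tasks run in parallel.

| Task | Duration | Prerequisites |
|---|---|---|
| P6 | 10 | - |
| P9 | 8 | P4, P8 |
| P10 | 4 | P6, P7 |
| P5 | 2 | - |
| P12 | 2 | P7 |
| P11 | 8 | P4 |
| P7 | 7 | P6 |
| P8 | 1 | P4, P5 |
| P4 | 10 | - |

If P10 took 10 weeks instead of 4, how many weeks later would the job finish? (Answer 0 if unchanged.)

6

The binding path is P6→P7→P10 = 10+7+4 = 21; finish at 21 weeks.
P10 is on the critical path; changing it to 10 makes that path 27 weeks.
That remains the longest chain; total 27 weeks.
Change in finish: 27 − 21 = +6 weeks.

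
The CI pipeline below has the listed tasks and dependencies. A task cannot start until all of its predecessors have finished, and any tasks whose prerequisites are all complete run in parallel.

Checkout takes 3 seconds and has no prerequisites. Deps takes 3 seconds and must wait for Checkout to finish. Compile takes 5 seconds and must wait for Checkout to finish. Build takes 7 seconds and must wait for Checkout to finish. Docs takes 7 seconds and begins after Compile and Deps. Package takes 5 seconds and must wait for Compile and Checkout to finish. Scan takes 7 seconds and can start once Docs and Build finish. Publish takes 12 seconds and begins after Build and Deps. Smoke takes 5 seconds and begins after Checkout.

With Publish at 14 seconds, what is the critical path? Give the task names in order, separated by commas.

Critical path before the change: Checkout→Build→Publish = 3+7+12 = 22 giving 22 seconds.
Publish is on the critical path; changing it to 14 makes that path 24 seconds.
That remains the longest chain; total 24 seconds.

Checkout, Build, Publish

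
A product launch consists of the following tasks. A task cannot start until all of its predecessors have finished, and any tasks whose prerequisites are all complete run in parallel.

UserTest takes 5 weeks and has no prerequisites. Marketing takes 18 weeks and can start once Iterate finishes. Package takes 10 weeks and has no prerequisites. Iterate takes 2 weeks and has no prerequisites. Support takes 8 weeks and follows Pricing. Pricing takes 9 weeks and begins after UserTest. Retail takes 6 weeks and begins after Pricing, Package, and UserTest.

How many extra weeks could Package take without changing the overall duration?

UserTest→Pricing→Support = 5+9+8 = 22 sets the makespan at 22 weeks.
Package finishes as early as 10 and must finish by 16.
Float = 22 − 16 = 6.

6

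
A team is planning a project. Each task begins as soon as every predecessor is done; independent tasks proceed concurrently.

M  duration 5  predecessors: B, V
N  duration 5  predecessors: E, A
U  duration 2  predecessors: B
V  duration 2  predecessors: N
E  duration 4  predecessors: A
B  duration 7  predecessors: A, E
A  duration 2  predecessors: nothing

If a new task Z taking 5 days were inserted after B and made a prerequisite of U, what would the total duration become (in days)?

20

Originally the plan takes 18 days.
With Z inserted, U now waits for max(B, Z).
New critical path: A→E→B→Z→U = 2+4+7+5+2 = 20 ⇒ 20 days.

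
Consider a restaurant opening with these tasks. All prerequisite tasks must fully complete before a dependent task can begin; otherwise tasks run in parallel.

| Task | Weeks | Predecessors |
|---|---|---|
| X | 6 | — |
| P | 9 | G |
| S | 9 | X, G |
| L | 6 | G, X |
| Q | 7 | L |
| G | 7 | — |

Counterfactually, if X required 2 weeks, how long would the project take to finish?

As given, the longest chain is G→L→Q = 7+6+7 = 20, so the finish is 20 weeks.
X has 1 week of float (longest path through it is 19).
The critical path is still G→L→Q; finish is now 20 weeks.

20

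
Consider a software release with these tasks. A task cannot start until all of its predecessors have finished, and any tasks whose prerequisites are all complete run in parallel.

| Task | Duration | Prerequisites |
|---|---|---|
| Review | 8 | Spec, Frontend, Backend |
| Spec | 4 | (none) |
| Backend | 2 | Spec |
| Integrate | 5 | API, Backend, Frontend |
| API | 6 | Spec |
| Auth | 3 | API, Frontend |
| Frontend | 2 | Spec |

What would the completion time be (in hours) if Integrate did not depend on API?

With the dependency in place, Spec→API→Integrate = 4+6+5 = 15 sets the finish at 15 hours.
Without API→Integrate, Integrate's earliest start moves from 10 to 6.
New critical path: Spec→Backend→Review = 4+2+8 = 14 ⇒ 14 hours.

14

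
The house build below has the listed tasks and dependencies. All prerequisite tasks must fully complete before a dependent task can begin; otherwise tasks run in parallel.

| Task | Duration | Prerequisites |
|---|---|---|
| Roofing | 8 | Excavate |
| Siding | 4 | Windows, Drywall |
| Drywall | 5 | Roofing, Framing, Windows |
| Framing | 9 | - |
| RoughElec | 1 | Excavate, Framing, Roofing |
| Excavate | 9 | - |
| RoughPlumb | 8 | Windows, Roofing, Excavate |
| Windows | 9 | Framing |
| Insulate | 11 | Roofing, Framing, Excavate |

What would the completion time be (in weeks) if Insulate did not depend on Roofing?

Original critical path: Excavate→Roofing→Insulate = 9+8+11 = 28 ⇒ 28 weeks.
Without Roofing→Insulate, Insulate's earliest start moves from 17 to 9.
New critical path: Framing→Windows→Drywall→Siding = 9+9+5+4 = 27 ⇒ 27 weeks.

27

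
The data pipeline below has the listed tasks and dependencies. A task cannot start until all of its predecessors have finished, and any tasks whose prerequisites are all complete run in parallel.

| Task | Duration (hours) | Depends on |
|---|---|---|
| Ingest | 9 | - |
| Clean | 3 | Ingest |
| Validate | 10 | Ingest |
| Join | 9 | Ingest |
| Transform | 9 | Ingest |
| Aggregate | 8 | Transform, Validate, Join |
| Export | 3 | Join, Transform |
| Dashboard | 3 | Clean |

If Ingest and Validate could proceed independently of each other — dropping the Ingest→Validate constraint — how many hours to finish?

Before: longest chain Ingest→Validate→Aggregate = 9+10+8 = 27, finish 27.
Without Ingest→Validate, Validate's earliest start moves from 9 to 0.
The longest chain is now Ingest→Join→Aggregate = 9+9+8 = 26, so the data pipeline takes 26 hours.

26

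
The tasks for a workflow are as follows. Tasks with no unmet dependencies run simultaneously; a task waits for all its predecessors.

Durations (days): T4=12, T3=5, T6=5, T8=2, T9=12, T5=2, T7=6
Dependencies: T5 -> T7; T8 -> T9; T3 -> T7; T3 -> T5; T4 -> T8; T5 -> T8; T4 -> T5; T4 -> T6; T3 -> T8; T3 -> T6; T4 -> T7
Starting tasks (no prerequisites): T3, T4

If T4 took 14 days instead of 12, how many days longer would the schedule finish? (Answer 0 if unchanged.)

Critical path before the change: T4→T5→T8→T9 = 12+2+2+12 = 28 giving 28 days.
T4 is on the critical path; changing it to 14 makes that path 30 days.
No other chain overtakes it, so the finish is 30 days.
Change in finish: 30 − 28 = +2 days.

2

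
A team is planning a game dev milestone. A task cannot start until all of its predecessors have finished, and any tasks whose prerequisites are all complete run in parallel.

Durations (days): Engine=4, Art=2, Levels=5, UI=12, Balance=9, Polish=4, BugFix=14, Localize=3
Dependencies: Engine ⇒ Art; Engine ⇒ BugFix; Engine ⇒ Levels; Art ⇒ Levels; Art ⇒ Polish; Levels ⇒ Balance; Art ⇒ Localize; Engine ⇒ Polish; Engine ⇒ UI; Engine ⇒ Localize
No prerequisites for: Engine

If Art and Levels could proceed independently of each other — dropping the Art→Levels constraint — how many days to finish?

Original critical path: Engine→Art→Levels→Balance = 4+2+5+9 = 20 ⇒ 20 days.
Without Art→Levels, Levels's earliest start moves from 6 to 4.
The longest chain is now Engine→Levels→Balance = 4+5+9 = 18, so the schedule takes 18 days.

18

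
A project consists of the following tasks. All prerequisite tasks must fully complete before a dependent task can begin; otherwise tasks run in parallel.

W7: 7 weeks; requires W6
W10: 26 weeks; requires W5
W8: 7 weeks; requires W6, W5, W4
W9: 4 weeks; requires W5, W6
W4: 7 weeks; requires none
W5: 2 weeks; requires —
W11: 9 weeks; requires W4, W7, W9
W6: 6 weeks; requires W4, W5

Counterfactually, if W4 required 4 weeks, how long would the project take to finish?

28

Actual critical path: W4→W6→W7→W11 = 7+6+7+9 = 29 ⇒ 29 weeks.
W4 lies on that path, so at 4 weeks the path becomes 26 weeks.
New critical path: W5→W10 = 2+26 = 28 ⇒ 28 weeks.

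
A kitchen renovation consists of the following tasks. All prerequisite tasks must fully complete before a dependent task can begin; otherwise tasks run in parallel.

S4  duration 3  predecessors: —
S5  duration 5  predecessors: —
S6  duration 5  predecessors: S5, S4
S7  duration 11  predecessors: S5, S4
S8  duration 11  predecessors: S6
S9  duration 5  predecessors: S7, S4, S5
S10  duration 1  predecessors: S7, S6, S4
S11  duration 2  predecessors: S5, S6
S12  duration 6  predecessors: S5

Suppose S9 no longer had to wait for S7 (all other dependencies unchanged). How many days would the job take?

With the dependency in place, S5→S6→S8 = 5+5+11 = 21 sets the finish at 21 days.
Without S7→S9, S9's earliest start moves from 16 to 5.
The longest chain is now S5→S6→S8 = 5+5+11 = 21, so the job takes 21 days.

21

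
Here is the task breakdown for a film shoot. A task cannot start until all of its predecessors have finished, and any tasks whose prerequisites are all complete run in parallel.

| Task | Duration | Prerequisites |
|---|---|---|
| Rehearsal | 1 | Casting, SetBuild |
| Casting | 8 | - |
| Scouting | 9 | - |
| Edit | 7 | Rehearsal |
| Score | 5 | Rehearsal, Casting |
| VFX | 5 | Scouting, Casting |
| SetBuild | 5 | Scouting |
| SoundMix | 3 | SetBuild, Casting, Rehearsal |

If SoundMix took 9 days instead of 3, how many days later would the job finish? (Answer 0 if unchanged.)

2

Actual critical path: Scouting→SetBuild→Rehearsal→Edit = 9+5+1+7 = 22 ⇒ 22 days.
SoundMix is off the critical path — its longest chain is 18 days, giving 4 of slack.
The binding chain switches to Scouting→SetBuild→Rehearsal→SoundMix = 9+5+1+9 = 24; finish 24 days.
Change in finish: 24 − 22 = +2 days.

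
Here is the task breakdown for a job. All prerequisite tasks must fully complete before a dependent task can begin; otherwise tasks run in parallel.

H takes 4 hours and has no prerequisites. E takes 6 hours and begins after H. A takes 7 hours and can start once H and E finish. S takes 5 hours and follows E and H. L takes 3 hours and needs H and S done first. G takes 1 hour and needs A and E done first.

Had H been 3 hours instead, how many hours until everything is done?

Critical path before the change: H→E→A→G = 4+6+7+1 = 18 giving 18 hours.
H is on the critical path; changing it to 3 makes that path 17 hours.
No other chain overtakes it, so the finish is 17 hours.

17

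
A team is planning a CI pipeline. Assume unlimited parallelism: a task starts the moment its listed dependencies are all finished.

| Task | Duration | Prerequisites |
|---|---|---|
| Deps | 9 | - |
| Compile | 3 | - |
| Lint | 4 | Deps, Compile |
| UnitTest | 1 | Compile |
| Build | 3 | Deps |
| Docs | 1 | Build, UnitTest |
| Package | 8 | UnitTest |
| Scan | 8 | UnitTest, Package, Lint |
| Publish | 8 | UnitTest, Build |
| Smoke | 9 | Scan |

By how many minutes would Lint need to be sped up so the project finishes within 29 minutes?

Current finish: 30 minutes; target: 29.
Lint is on every critical path, so each minute cut from Lint cuts the finish by one (this holds down to a finish of 29).
Need 30 − 29 = 1 minute off Lint → Lint becomes 3 minutes, finish becomes 29.

1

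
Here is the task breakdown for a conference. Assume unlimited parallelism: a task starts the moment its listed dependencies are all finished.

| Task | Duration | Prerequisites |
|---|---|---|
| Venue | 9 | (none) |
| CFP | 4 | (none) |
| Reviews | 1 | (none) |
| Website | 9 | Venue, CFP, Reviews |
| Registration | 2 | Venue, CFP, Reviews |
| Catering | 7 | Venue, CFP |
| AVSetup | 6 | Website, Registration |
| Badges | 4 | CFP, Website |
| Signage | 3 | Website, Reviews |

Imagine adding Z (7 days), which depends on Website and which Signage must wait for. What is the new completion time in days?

Originally the conference takes 24 days.
With Z inserted, Signage now waits for max(Website, Reviews, Z).
New critical path: Venue→Website→Z→Signage = 9+9+7+3 = 28 ⇒ 28 days.

28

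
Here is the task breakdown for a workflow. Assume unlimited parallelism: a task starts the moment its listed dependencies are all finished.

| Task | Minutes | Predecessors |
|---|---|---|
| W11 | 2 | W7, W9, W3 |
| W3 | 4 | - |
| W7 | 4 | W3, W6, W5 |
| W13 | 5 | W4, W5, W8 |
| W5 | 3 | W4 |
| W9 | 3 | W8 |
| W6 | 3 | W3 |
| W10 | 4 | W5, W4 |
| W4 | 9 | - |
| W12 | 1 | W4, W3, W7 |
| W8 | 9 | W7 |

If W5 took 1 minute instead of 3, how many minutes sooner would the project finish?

Actual critical path: W4→W5→W7→W8→W9→W11 = 9+3+4+9+3+2 = 30 ⇒ 30 minutes.
Since W5 is critical, the -2 change carries straight to that chain (now 28 minutes).
No other chain overtakes it, so the finish is 28 minutes.
Change in finish: 28 − 30 = -2 minutes.

2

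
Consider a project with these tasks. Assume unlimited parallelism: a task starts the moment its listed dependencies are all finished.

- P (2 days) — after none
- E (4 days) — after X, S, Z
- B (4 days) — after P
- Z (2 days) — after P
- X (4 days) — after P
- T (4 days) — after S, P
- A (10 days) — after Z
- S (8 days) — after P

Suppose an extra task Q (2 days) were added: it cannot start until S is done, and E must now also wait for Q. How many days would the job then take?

Originally the job takes 14 days.
With Q inserted, E now waits for max(X, S, Z, Q).
New critical path: P→S→Q→E = 2+8+2+4 = 16 ⇒ 16 days.

16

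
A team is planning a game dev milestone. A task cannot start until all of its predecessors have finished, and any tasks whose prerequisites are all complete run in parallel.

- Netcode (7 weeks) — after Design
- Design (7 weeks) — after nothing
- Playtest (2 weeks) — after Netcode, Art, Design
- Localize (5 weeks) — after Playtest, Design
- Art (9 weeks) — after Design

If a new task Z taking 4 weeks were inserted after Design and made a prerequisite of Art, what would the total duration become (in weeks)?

Originally the project takes 23 weeks.
With Z inserted, Art now waits for max(Design, Z).
New critical path: Design→Z→Art→Playtest→Localize = 7+4+9+2+5 = 27 ⇒ 27 weeks.

27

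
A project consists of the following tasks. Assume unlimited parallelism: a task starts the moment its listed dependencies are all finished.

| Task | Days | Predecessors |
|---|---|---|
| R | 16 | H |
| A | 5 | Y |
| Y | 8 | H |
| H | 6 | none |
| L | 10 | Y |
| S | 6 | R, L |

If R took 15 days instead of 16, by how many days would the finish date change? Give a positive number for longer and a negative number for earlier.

Critical path before the change: H→Y→L→S = 6+8+10+6 = 30 giving 30 days.
R is off the critical path — its longest chain is 28 days, giving 2 of slack.
The critical path is still H→Y→L→S; finish is now 30 days.
Change in finish: 30 − 30 = +0 days.

0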